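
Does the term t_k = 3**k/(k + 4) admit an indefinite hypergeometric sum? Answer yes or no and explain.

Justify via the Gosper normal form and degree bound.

r(k) = 3*(k + 4)/(k + 5) after simplifying.
Take A(k)=3*k + 12, B(k)=k + 5, C(k)=1.
Solve (3*k + 12)·f(k+1) − (k + 4)·f(k) = 1.
d = -1 from the (1,1,0) case.
d = -1 < 0 ⇒ no nonzero polynomial f; not summable.

No — key equation has no polynomial f.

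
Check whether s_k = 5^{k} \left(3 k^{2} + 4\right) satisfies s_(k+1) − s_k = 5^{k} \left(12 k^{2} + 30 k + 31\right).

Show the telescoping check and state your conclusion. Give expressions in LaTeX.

s_(k+1) = 5**(k + 1)*(3*(k + 1)**2 + 4)
s_(k+1) − s_k = 5**k*(12*k**2 + 30*k + 31)
(s_(k+1) − s_k) − t_k = 0

Valid — Δs_k = t_k.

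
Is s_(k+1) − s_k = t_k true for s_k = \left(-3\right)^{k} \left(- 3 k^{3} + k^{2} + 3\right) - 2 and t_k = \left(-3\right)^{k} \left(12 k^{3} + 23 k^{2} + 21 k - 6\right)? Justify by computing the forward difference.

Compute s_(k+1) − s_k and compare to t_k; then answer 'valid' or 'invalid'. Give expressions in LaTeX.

s_(k+1) = (-3)**(k + 1)*(-3*(k + 1)**3 + (k + 1)**2 + 3) - 2
s_(k+1) − s_k = (-3)**k*(12*k**3 + 23*k**2 + 21*k - 6)
(s_(k+1) − s_k) − t_k = 0

valid (s_(k+1) − s_k reduces to t_k)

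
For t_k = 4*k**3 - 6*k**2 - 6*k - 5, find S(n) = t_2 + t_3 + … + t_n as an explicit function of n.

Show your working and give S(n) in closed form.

Compute t_(k+1)/t_k: get (4*k**3 + 6*k**2 - 6*k - 13)/(4*k**3 - 6*k**2 - 6*k - 5).
Normal form (A,B,C) = (1, 1, k**3 - 3*k**2/2 - 3*k/2 - 5/4).
Key eq: (1)·f(k+1) = (1)·f(k) + (k**3 - 3*k**2/2 - 3*k/2 - 5/4).
deg f ≤ 4 (via 0,0,3).
Solve for f: f(k) = k*(k**3 - 4*k**2 + k - 3)/4 (degree 4 ≤ 4).
R(k) = B(k−1)·f(k)/C(k) = k*(k**3 - 4*k**2 + k - 3)/(4*k**3 - 6*k**2 - 6*k - 5); s_k = R·t_k = k*(k**3 - 4*k**2 + k - 3).
Δs = 4*k**3 - 6*k**2 - 6*k - 5, as required.
Evaluate: s_(n+1) = n**4 - 5*n**2 - 9*n - 5; subtract s_(2) = -18 ⇒ S(n) = n**4 - 5*n**2 - 9*n + 13.

S(n) = n**4 - 5*n**2 - 9*n + 13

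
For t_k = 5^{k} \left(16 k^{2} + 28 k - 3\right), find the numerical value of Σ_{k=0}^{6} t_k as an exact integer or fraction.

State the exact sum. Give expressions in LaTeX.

Σ = 13515627

t_(k+1)/t_k = 5*(16*k**2 + 60*k + 41)/(16*k**2 + 28*k - 3).
So A=5 and B=1, with C=k**2 + 7*k/4 - 3/16.
Need (5)·f(k+1) − (1)·f(k) = k**2 + 7*k/4 - 3/16.
Degrees (0,0,2) ⇒ d ≤ 2.
Coefficient equations give f(k) = (4*k**2 - 3*k - 2)/16.
Get s_k = R·t_k = 5**k*(4*k**2 - 3*k - 2) with R(k) = B(k−1)f(k)/C(k) = (4*k**2 - 3*k - 2)/(16*k**2 + 28*k - 3).
Verify: 5**k*(16*k**2 + 28*k - 3) matches t_k.
Sum = s_(7) − s_(0); s_(7) = 13515625, s_(0) = -2 ⇒ 13515627.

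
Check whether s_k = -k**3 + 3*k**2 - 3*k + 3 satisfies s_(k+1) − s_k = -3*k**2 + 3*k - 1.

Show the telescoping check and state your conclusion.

valid (s_(k+1) − s_k reduces to t_k)

s_(k+1) = 2 - k**3
s_(k+1) − s_k = -3*k**2 + 3*k - 1
(s_(k+1) − s_k) − t_k = 0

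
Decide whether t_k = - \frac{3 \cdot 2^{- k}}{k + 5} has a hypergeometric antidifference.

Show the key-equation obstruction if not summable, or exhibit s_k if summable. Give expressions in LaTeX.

The ratio is (k + 5)/(2*(k + 6)).
Normal form (A,B,C) = (k/2 + 5/2, k + 6, 1).
f must satisfy (k/2 + 5/2)·f(k+1) − (k + 5)·f(k) = 1.
d = -1 from the (1,1,0) case.
deg f ≤ -1 is impossible — no certificate.

No. Not Gosper-summable.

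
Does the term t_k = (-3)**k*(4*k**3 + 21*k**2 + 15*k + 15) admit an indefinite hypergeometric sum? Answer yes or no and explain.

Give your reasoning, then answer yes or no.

Yes. s_k = (-3)**k*(-k**3 - 3*k**2 + 3*k - 3).

t_(k+1)/t_k = 3*(-4*k**3 - 33*k**2 - 69*k - 55)/(4*k**3 + 21*k**2 + 15*k + 15).
Normal form (A,B,C) = (-3, 1, k**3 + 21*k**2/4 + 15*k/4 + 15/4).
Need (-3)·f(k+1) − (1)·f(k) = k**3 + 21*k**2/4 + 15*k/4 + 15/4.
Bound: deg f ≤ 3.
Match coefficients ⇒ f(k) = -(k**3 + 3*k**2 - 3*k + 3)/4.
Certificate R = B(k−1)f/C = -(k**3 + 3*k**2 - 3*k + 3)/(4*k**3 + 21*k**2 + 15*k + 15) gives s_k = (-3)**k*(-k**3 - 3*k**2 + 3*k - 3).
Verify: (-3)**k*(4*k**3 + 21*k**2 + 15*k + 15) matches t_k.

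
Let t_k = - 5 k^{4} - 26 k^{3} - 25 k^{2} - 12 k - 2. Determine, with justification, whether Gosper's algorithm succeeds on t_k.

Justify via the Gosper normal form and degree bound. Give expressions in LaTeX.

Yes. s_k = k^{3} \left(- k^{2} - 4 k + 3\right).

The ratio is (5*k**4 + 46*k**3 + 133*k**2 + 160*k + 70)/(5*k**4 + 26*k**3 + 25*k**2 + 12*k + 2).
A = 1, B = 1, C = k**4 + 26*k**3/5 + 5*k**2 + 12*k/5 + 2/5.
f must satisfy (1)·f(k+1) − (1)·f(k) = k**4 + 26*k**3/5 + 5*k**2 + 12*k/5 + 2/5.
d = 5 from the (0,0,4) case.
A polynomial solution: f(k) = k**3*(k**2 + 4*k - 3)/5.
Then R = B(k−1)f/C = k**3*(k**2 + 4*k - 3)/(5*k**4 + 26*k**3 + 25*k**2 + 12*k + 2), so s_k = R(k)·t_k = k**3*(-k**2 - 4*k + 3).
s_(k+1) − s_k = -5*k**4 - 26*k**3 - 25*k**2 - 12*k - 2 = t_k.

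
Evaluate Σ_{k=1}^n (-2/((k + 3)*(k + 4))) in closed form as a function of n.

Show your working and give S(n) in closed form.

t_(k+1)/t_k = (k + 3)/(k + 5).
Normal form (A,B,C) = (k + 3, k + 5, 1).
Set up (k + 3)·f(k+1) − (k + 4)·f(k) − (1) = 0.
d = 1 from the (1,1,0) case.
Solving with deg f ≤ 1: f(k) = k/3.
Get s_k = R·t_k = -2*k/(3*k + 9) with R(k) = B(k−1)f(k)/C(k) = k*(k + 4)/3.
Δs = -2/(k**2 + 7*k + 12), as required.
Evaluate: s_(n+1) = 2*(-n - 1)/(3*(n + 4)); subtract s_(1) = -1/6 ⇒ S(n) = -n/(2*n + 8).

S(n) = -n/(2*n + 8)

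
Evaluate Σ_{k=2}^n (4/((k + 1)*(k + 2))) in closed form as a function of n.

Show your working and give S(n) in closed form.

t_(k+1)/t_k = (k + 1)/(k + 3).
Take A(k)=k + 1, B(k)=k + 3, C(k)=1.
Need (k + 1)·f(k+1) − (k + 2)·f(k) = 1.
From deg A=1, deg B=1, deg C=0: d=1.
Solve for f: f(k) = k (degree 1 ≤ 1).
So s_k = (B(k−1)f/C)·t_k = (k*(k + 2))·t_k = 4*k/(k + 1).
Δs = 4/(k**2 + 3*k + 2), as required.
Telescope: S(n) = s_(n+1) − s_(2) = 4*(n + 1)/(n + 2) − (8/3) = 4*(n - 1)/(3*(n + 2)).

S(n) = 4*(n - 1)/(3*(n + 2))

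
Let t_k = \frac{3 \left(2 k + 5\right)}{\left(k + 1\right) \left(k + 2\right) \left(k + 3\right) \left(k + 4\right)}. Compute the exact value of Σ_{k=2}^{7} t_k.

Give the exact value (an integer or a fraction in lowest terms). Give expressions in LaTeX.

Σ = 28/165

Compute t_(k+1)/t_k: get (k + 1)*(2*k + 7)/((k + 5)*(2*k + 5)).
Take A(k)=k + 1, B(k)=k + 5, C(k)=k + 5/2.
f must satisfy (k + 1)·f(k+1) − (k + 4)·f(k) = k + 5/2.
From deg A=1, deg B=1, deg C=1: d=3.
A polynomial solution: f(k) = k*(k + 2)*(k + 4)/6.
Certificate R = B(k−1)f/C = k*(k + 2)*(k + 4)**2/(3*(2*k + 5)) gives s_k = k*(k + 4)/(k**2 + 4*k + 3).
Verify: 3*(2*k + 5)/(k**4 + 10*k**3 + 35*k**2 + 50*k + 24) matches t_k.
Telescoping: Σ = s_(8) − s_(2) = 32/33 − (4/5) = 28/165.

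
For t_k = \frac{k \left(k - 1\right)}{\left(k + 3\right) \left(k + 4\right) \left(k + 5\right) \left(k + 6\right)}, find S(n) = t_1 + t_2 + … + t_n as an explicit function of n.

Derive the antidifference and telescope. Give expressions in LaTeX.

r(k) = (k + 1)*(k + 3)/((k - 1)*(k + 7)) after simplifying.
Normal form (A,B,C) = (k + 3, k + 7, k**2 - k).
f must satisfy (k + 3)·f(k+1) − (k + 6)·f(k) = k**2 - k.
d = 3 from the (1,1,2) case.
A polynomial solution: f(k) = k*(k - 2)*(k - 1)/15.
Certificate R = B(k−1)f/C = (k - 2)*(k + 6)/15 gives s_k = k*(k**2 - 3*k + 2)/(15*(k + 3)*(k + 4)*(k + 5)).
Δs = k*(k - 1)/(k**4 + 18*k**3 + 119*k**2 + 342*k + 360), as required.
Evaluate: s_(n+1) = (n**3 - n)/(15*n**3 + 225*n**2 + 1110*n + 1800); subtract s_(1) = 0 ⇒ S(n) = (n**3 - n)/(15*n**3 + 225*n**2 + 1110*n + 1800).

S(n) = \frac{n^{3} - n}{15 n^{3} + 225 n^{2} + 1110 n + 1800}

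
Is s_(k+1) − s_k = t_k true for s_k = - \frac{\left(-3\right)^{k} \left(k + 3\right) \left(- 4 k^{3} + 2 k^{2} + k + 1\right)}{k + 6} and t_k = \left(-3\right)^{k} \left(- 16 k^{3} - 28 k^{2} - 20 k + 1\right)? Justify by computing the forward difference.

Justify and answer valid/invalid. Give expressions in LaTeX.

Invalid: residual \frac{\left(-3\right)^{k + 1} \left(- 16 k^{4} - 128 k^{3} - 186 k^{2} - 118 k + 7\right)}{k^{2} + 13 k + 42} ≠ 0.

s_(k+1) = 3*(-3)**k*k*(-4*k**3 - 26*k**2 - 47*k - 28)/(k + 7)
s_(k+1) − s_k = (-3)**k*(-16*k**5 - 188*k**4 - 672*k**3 - 877*k**2 - 473*k + 21)/(k**2 + 13*k + 42)
(s_(k+1) − s_k) − t_k = (-3)**(k + 1)*(-16*k**4 - 128*k**3 - 186*k**2 - 118*k + 7)/(k**2 + 13*k + 42)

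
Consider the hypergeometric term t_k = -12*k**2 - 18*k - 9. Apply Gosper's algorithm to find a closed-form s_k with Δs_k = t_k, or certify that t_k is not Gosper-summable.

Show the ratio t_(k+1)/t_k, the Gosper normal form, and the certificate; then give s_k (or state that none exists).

s_k = k*(-4*k**2 - 3*k - 2)

Ratio r(k) = (4*k**2 + 14*k + 13)/(4*k**2 + 6*k + 3).
Normal form (A,B,C) = (1, 1, k**2 + 3*k/2 + 3/4).
Set up (1)·f(k+1) − (1)·f(k) − (k**2 + 3*k/2 + 3/4) = 0.
Degrees (0,0,2) ⇒ d ≤ 3.
Solve for f: f(k) = k*(4*k**2 + 3*k + 2)/12 (degree 3 ≤ 3).
R(k) = B(k−1)·f(k)/C(k) = k*(4*k**2 + 3*k + 2)/(3*(4*k**2 + 6*k + 3)); s_k = R·t_k = k*(-4*k**2 - 3*k - 2).
Δs = -12*k**2 - 18*k - 9, as required.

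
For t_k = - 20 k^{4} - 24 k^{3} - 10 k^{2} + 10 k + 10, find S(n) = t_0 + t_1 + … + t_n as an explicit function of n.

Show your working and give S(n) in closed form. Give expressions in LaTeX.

Compute t_(k+1)/t_k: get (10*k**4 + 52*k**3 + 101*k**2 + 81*k + 17)/(10*k**4 + 12*k**3 + 5*k**2 - 5*k - 5).
Gosper form: A/B · C(k+1)/C(k) with A=1, B=1, C=k**4 + 6*k**3/5 + k**2/2 - k/2 - 1/2.
Solve (1)·f(k+1) − (1)·f(k) = k**4 + 6*k**3/5 + k**2/2 - k/2 - 1/2.
deg f ≤ 5 (via 0,0,4).
Match coefficients ⇒ f(k) = k*(2*k**4 - 2*k**3 - k**2 - 2*k - 2)/10.
Then R = B(k−1)f/C = k*(2*k**4 - 2*k**3 - k**2 - 2*k - 2)/(10*k**4 + 12*k**3 + 5*k**2 - 5*k - 5), so s_k = R(k)·t_k = 2*k*(-2*k**4 + 2*k**3 + k**2 + 2*k + 2).
Δs = -20*k**4 - 24*k**3 - 10*k**2 + 10*k + 10, as required.
Telescope: S(n) = s_(n+1) − s_(0) = -4*n**5 - 16*n**4 - 22*n**3 - 6*n**2 + 14*n + 10 − (0) = -4*n**5 - 16*n**4 - 22*n**3 - 6*n**2 + 14*n + 10.

S(n) = - 4 n^{5} - 16 n^{4} - 22 n^{3} - 6 n^{2} + 14 n + 10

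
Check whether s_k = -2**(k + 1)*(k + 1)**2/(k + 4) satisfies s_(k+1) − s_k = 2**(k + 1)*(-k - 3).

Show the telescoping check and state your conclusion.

s_(k+1) = -2**(k + 2)*(k + 2)**2/(k + 5)
s_(k+1) − s_k = 2**(k + 1)*(-k**3 - 9*k**2 - 29*k - 27)/(k**2 + 9*k + 20)
(s_(k+1) − s_k) − t_k = 6*2**k*(k**2 + 6*k + 11)/(k**2 + 9*k + 20)

Invalid: residual 6*2**k*(k**2 + 6*k + 11)/(k**2 + 9*k + 20) ≠ 0.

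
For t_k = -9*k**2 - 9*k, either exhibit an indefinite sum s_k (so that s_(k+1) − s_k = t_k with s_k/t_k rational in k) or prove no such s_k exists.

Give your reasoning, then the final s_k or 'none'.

t_(k+1)/t_k = (k + 2)/k.
Take A(k)=1, B(k)=1, C(k)=k**2 + k.
f must satisfy (1)·f(k+1) − (1)·f(k) = k**2 + k.
deg f ≤ 3 (via 0,0,2).
A polynomial solution: f(k) = k*(k - 1)*(k + 1)/3.
Then R = B(k−1)f/C = (k - 1)/3, so s_k = R(k)·t_k = 3*k*(1 - k**2).
Δs = 9*k*(-k - 1), as required.

s_k = 3*k*(1 - k**2)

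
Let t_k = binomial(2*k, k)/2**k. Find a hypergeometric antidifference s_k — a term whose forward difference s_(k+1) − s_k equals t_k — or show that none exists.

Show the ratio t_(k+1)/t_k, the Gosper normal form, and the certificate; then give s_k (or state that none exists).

Step 1: r(k) = (2*k + 1)/(k + 1).
Take A(k)=2*k + 1, B(k)=k + 1, C(k)=1.
Key eq: (2*k + 1)·f(k+1) = (k)·f(k) + (1).
d = -1 from the (1,1,0) case.
d = -1 < 0 ⇒ no nonzero polynomial f; not summable.

none — t_k is not Gosper-summable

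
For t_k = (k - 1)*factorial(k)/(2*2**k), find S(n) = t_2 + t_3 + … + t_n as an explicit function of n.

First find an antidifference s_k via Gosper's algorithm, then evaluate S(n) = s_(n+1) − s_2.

S(n) = 2**(-n - 1)*(-2**n + n*factorial(n) + factorial(n))

Ratio r(k) = k*(k + 1)/(2*(k - 1)).
Gosper form: A/B · C(k+1)/C(k) with A=k/2 + 1/2, B=1, C=k - 1.
Solve (k/2 + 1/2)·f(k+1) − (1)·f(k) = k - 1.
Bound: deg f ≤ 0.
Coefficient equations give f(k) = 2.
R(k) = B(k−1)·f(k)/C(k) = 2/(k - 1); s_k = R·t_k = factorial(k)/2**k.
s_(k+1) − s_k = (k - 1)*factorial(k)/(2*2**k) = t_k.
Evaluate: s_(n+1) = 2**(-n - 1)*factorial(n + 1); subtract s_(2) = 1/2 ⇒ S(n) = 2**(-n - 1)*(-2**n + n*factorial(n) + factorial(n)).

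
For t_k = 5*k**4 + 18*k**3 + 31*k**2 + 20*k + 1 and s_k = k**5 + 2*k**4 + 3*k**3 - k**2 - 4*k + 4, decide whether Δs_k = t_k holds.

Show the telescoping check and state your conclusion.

s_(k+1) = k**5 + 7*k**4 + 21*k**3 + 30*k**2 + 16*k + 5
s_(k+1) − s_k = 5*k**4 + 18*k**3 + 31*k**2 + 20*k + 1
(s_(k+1) − s_k) − t_k = 0

Valid: the claim telescopes to t_k.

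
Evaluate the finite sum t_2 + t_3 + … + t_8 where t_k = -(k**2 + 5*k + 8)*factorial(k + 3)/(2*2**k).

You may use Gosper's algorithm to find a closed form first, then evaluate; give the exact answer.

Compute t_(k+1)/t_k: get (k + 4)*(5*k + (k + 1)**2 + 13)/(2*(k**2 + 5*k + 8)).
Factor: A=k/2 + 2; B=1; C=k**2 + 5*k + 8.
Need (k/2 + 2)·f(k+1) − (1)·f(k) = k**2 + 5*k + 8.
Bound: deg f ≤ 1.
Solving with deg f ≤ 1: f(k) = 2*(k + 2).
Get s_k = R·t_k = -(k + 2)*factorial(k + 3)/2**k with R(k) = B(k−1)f(k)/C(k) = 2*(k + 2)/(k**2 + 5*k + 8).
Check: Δs_k = -(k**2 + 5*k + 8)*factorial(k + 3)/(2*2**k). ✓
Σ_(k=2)^(8) t_k = s_(9) − s_(2) = -10291050 − (-120) = -10290930.

Σ = -10290930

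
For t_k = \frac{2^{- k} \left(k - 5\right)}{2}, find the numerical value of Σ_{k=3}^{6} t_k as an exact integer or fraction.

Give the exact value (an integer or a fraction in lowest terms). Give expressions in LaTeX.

Σ = -19/128

The ratio is (k - 4)/(2*(k - 5)).
So A=1/2 and B=1, with C=k - 5.
f must satisfy (1/2)·f(k+1) − (1)·f(k) = k - 5.
Bound: deg f ≤ 1.
Match coefficients ⇒ f(k) = -2*(k - 4).
Then R = B(k−1)f/C = -2*(k - 4)/(k - 5), so s_k = R(k)·t_k = (4 - k)/2**k.
Verify: (k - 5)/(2*2**k) matches t_k.
Evaluate s at k=7 and k=3: -3/128 and 1/8; difference -19/128.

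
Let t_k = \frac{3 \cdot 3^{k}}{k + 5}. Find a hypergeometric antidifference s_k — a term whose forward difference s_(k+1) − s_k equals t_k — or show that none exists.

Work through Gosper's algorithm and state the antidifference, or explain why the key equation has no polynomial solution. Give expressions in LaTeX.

The ratio is 3*(k + 5)/(k + 6).
Gosper form: A/B · C(k+1)/C(k) with A=3*k + 15, B=k + 6, C=1.
Need (3*k + 15)·f(k+1) − (k + 5)·f(k) = 1.
Degrees (1,1,0) ⇒ d ≤ -1.
Negative degree bound (-1): no f exists, t_k not Gosper-summable.

none — t_k is not Gosper-summable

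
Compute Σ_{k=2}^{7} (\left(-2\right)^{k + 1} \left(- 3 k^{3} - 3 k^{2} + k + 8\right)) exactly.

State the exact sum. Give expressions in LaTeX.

Σ = -224256

The ratio is 2*(-3*k**3 - 12*k**2 - 14*k + 3)/(3*k**3 + 3*k**2 - k - 8).
So A=-2 and B=1, with C=k**3 + k**2 - k/3 - 8/3.
Need (-2)·f(k+1) − (1)·f(k) = k**3 + k**2 - k/3 - 8/3.
d = 3 from the (0,0,3) case.
Solve for f: f(k) = -(k - 2)*(k**2 + k + 1)/3 (degree 3 ≤ 3).
So s_k = (B(k−1)f/C)·t_k = (-(k - 2)*(k**2 + k + 1)/(3*k**3 + 3*k**2 - k - 8))·t_k = (-2)**(k + 1)*(k**3 - k**2 - k - 2).
Verify: (-2)**(k + 1)*(-3*k**3 - 3*k**2 + k + 8) matches t_k.
Evaluate s at k=8 and k=2: -224256 and 0; difference -224256.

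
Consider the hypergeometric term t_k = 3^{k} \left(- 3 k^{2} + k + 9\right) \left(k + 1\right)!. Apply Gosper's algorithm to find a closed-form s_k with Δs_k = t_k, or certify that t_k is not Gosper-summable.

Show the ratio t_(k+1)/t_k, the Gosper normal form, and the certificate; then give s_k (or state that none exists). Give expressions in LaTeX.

Step 1: r(k) = 3*(k + 2)*(k - 3*(k + 1)**2 + 10)/(-3*k**2 + k + 9).
Take A(k)=3*k + 6, B(k)=1, C(k)=k**2 - k/3 - 3.
Need (3*k + 6)·f(k+1) − (1)·f(k) = k**2 - k/3 - 3.
From deg A=1, deg B=0, deg C=2: d=1.
Solving with deg f ≤ 1: f(k) = (k - 3)/3.
Then R = B(k−1)f/C = (k - 3)/(3*k**2 - k - 9), so s_k = R(k)·t_k = -3**k*(k - 3)*factorial(k + 1).
Δs = 3**k*(-3*k**2 + k + 9)*factorial(k + 1), as required.

s_k = - 3^{k} \left(k - 3\right) \left(k + 1\right)!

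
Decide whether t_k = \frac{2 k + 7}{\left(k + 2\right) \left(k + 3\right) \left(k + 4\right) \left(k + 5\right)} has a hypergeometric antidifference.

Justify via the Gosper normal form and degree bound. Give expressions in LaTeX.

The ratio is (k + 2)*(2*k + 9)/((k + 6)*(2*k + 7)).
A = k + 2, B = k + 6, C = k + 7/2.
f must satisfy (k + 2)·f(k+1) − (k + 5)·f(k) = k + 7/2.
deg f ≤ 3 (via 1,1,1).
Match coefficients ⇒ f(k) = k*(k + 3)*(k + 6)/16.
Get s_k = R·t_k = k*(k + 6)/(8*(k**2 + 6*k + 8)) with R(k) = B(k−1)f(k)/C(k) = k*(k + 3)*(k + 5)*(k + 6)/(8*(2*k + 7)).
Verify: (2*k + 7)/(k**4 + 14*k**3 + 71*k**2 + 154*k + 120) matches t_k.

Yes. s_k = \frac{k \left(k + 6\right)}{8 \left(k^{2} + 6 k + 8\right)}.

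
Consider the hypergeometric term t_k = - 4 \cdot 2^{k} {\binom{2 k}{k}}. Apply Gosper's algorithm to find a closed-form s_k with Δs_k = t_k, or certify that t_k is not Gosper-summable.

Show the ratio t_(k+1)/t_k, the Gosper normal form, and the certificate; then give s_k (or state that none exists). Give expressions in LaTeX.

t_(k+1)/t_k = 4*(2*k + 1)/(k + 1).
Normal form (A,B,C) = (8*k + 4, k + 1, 1).
Solve (8*k + 4)·f(k+1) − (k)·f(k) = 1.
deg f ≤ -1 (via 1,1,0).
deg f ≤ -1 is impossible — no certificate.

none (Gosper's algorithm certifies no s_k)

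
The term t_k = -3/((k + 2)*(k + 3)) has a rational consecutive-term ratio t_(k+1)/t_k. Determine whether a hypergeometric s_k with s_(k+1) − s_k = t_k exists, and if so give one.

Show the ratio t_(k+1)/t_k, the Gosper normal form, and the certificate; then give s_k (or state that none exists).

Step 1: r(k) = (k + 2)/(k + 4).
Take A(k)=k + 2, B(k)=k + 4, C(k)=1.
f must satisfy (k + 2)·f(k+1) − (k + 3)·f(k) = 1.
d = 1 from the (1,1,0) case.
Solving with deg f ≤ 1: f(k) = k/2.
So s_k = (B(k−1)f/C)·t_k = (k*(k + 3)/2)·t_k = -3*k/(2*k + 4).
Δs = -3/(k**2 + 5*k + 6), as required.

s_k = -3*k/(2*k + 4)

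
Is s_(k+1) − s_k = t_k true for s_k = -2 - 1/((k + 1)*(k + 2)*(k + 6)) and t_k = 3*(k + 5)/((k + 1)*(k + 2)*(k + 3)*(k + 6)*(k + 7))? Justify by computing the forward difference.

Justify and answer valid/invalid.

s_(k+1) = -2 - 1/((k + 2)*(k + 3)*(k + 7))
s_(k+1) − s_k = 3*(k + 5)/(k**5 + 19*k**4 + 131*k**3 + 401*k**2 + 540*k + 252)
(s_(k+1) − s_k) − t_k = 0

Valid — Δs_k = t_k.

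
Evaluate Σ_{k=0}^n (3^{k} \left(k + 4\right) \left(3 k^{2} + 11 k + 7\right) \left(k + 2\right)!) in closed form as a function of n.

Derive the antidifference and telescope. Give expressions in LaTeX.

r(k) = 3*(k + 3)*(k + 5)*(11*k + 3*(k + 1)**2 + 18)/((k + 4)*(3*k**2 + 11*k + 7)) after simplifying.
Normal form (A,B,C) = (3*k + 9, 1, k**3 + 23*k**2/3 + 17*k + 28/3).
Need (3*k + 9)·f(k+1) − (1)·f(k) = k**3 + 23*k**2/3 + 17*k + 28/3.
d = 2 from the (1,0,3) case.
Solve for f: f(k) = (k**2 + 3*k - 1)/3 (degree 2 ≤ 2).
R(k) = B(k−1)·f(k)/C(k) = (k**2 + 3*k - 1)/((k + 4)*(3*k**2 + 11*k + 7)); s_k = R·t_k = 3**k*(k**2 + 3*k - 1)*factorial(k + 2).
Check: Δs_k = 3**k*(k + 4)*(3*k**2 + 11*k + 7)*factorial(k + 2). ✓
s_(n+1) = 3**(n + 1)*(n**2 + 5*n + 3)*factorial(n + 3) and s_(0) = -2, so S(n) = 3*3**n*n**2*factorial(n + 3) + 15*3**n*n*factorial(n + 3) + 9*3**n*factorial(n + 3) + 2.

S(n) = 3 \cdot 3^{n} n^{2} \left(n + 3\right)! + 15 \cdot 3^{n} n \left(n + 3\right)! + 9 \cdot 3^{n} \left(n + 3\right)! + 2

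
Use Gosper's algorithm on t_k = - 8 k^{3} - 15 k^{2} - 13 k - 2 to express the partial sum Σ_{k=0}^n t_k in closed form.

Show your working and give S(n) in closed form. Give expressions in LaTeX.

S(n) = - 2 n^{4} - 9 n^{3} - 16 n^{2} - 11 n - 2

The ratio is (8*k**3 + 39*k**2 + 67*k + 38)/(8*k**3 + 15*k**2 + 13*k + 2).
Normal form (A,B,C) = (1, 1, k**3 + 15*k**2/8 + 13*k/8 + 1/4).
Set up (1)·f(k+1) − (1)·f(k) − (k**3 + 15*k**2/8 + 13*k/8 + 1/4) = 0.
deg f ≤ 4 (via 0,0,3).
Solve for f: f(k) = k*(2*k**3 + k**2 + k - 2)/8 (degree 4 ≤ 4).
Get s_k = R·t_k = k*(-2*k**3 - k**2 - k + 2) with R(k) = B(k−1)f(k)/C(k) = k*(2*k**3 + k**2 + k - 2)/(8*k**3 + 15*k**2 + 13*k + 2).
s_(k+1) − s_k = -8*k**3 - 15*k**2 - 13*k - 2 = t_k.
s_(n+1) = -2*n**4 - 9*n**3 - 16*n**2 - 11*n - 2 and s_(0) = 0, so S(n) = -2*n**4 - 9*n**3 - 16*n**2 - 11*n - 2.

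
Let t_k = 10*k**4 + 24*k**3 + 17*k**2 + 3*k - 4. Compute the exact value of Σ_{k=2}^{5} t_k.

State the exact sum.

Ratio r(k) = (10*k**4 + 64*k**3 + 149*k**2 + 149*k + 50)/(10*k**4 + 24*k**3 + 17*k**2 + 3*k - 4).
Gosper form: A/B · C(k+1)/C(k) with A=1, B=1, C=k**4 + 12*k**3/5 + 17*k**2/10 + 3*k/10 - 2/5.
Solve (1)·f(k+1) − (1)·f(k) = k**4 + 12*k**3/5 + 17*k**2/10 + 3*k/10 - 2/5.
d = 5 from the (0,0,4) case.
Match coefficients ⇒ f(k) = k*(2*k**4 + k**3 - 3*k**2 - k - 3)/10.
Then R = B(k−1)f/C = k*(2*k**4 + k**3 - 3*k**2 - k - 3)/(10*k**4 + 24*k**3 + 17*k**2 + 3*k - 4), so s_k = R(k)·t_k = k*(2*k**4 + k**3 - 3*k**2 - k - 3).
s_(k+1) − s_k = 10*k**4 + 24*k**3 + 17*k**2 + 3*k - 4 = t_k.
Σ_(k=2)^(5) t_k = s_(6) − s_(2) = 16146 − (46) = 16100.

Σ = 16100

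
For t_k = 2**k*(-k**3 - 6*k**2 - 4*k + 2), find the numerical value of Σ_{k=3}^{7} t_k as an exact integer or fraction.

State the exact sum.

r(k) = 2*(k**3 + 9*k**2 + 19*k + 9)/(k**3 + 6*k**2 + 4*k - 2) after simplifying.
So A=2 and B=1, with C=k**3 + 6*k**2 + 4*k - 2.
Set up (2)·f(k+1) − (1)·f(k) − (k**3 + 6*k**2 + 4*k - 2) = 0.
d = 3 from the (0,0,3) case.
Match coefficients ⇒ f(k) = k*(k**2 - 2).
R(k) = B(k−1)·f(k)/C(k) = k*(k**2 - 2)/(k**3 + 6*k**2 + 4*k - 2); s_k = R·t_k = 2**k*k*(2 - k**2).
Verify: 2**k*(-k**3 - 6*k**2 - 4*k + 2) matches t_k.
Sum = s_(8) − s_(3); s_(8) = -126976, s_(3) = -168 ⇒ -126808.

Σ = -126808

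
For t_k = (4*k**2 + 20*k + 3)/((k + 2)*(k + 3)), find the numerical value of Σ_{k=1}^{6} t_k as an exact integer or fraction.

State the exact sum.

Σ = 58/3

Ratio r(k) = (k + 2)*(20*k + 4*(k + 1)**2 + 23)/((k + 4)*(4*k**2 + 20*k + 3)).
A = k + 2, B = k + 4, C = k**2 + 5*k + 3/4.
Need (k + 2)·f(k+1) − (k + 3)·f(k) = k**2 + 5*k + 3/4.
deg f ≤ 2 (via 1,1,2).
Match coefficients ⇒ f(k) = k*(8*k - 5)/8.
R(k) = B(k−1)·f(k)/C(k) = k*(k + 3)*(8*k - 5)/(2*(4*k**2 + 20*k + 3)); s_k = R·t_k = k*(8*k - 5)/(2*(k + 2)).
Verify: (4*k**2 + 20*k + 3)/(k**2 + 5*k + 6) matches t_k.
Evaluate s at k=7 and k=1: 119/6 and 1/2; difference 58/3.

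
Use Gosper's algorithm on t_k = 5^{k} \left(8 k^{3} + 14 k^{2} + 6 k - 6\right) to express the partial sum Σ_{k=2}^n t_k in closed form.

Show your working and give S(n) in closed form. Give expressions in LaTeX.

r(k) = 5*(4*k**3 + 19*k**2 + 29*k + 11)/(4*k**3 + 7*k**2 + 3*k - 3) after simplifying.
A = 5, B = 1, C = k**3 + 7*k**2/4 + 3*k/4 - 3/4.
Key eq: (5)·f(k+1) = (1)·f(k) + (k**3 + 7*k**2/4 + 3*k/4 - 3/4).
Degrees (0,0,3) ⇒ d ≤ 3.
A polynomial solution: f(k) = (k**3 - 2*k**2 + 2*k - 2)/4.
Get s_k = R·t_k = 2*5**k*(k**3 - 2*k**2 + 2*k - 2) with R(k) = B(k−1)f(k)/C(k) = (k**3 - 2*k**2 + 2*k - 2)/(4*k**3 + 7*k**2 + 3*k - 3).
Verify: 5**k*(8*k**3 + 14*k**2 + 6*k - 6) matches t_k.
Σ_(k=2)^n t_k = s_(n+1) − s_(2) = (10*5**n*(n**3 + n**2 + n - 1)) − (100), i.e. 10*5**n*n**3 + 10*5**n*n**2 + 10*5**n*n - 10*5**n - 100.

S(n) = 10 \cdot 5^{n} n^{3} + 10 \cdot 5^{n} n^{2} + 10 \cdot 5^{n} n - 10 \cdot 5^{n} - 100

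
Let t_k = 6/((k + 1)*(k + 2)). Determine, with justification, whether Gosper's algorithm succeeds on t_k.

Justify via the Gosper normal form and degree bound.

Step 1: r(k) = (k + 1)/(k + 3).
Factor: A=k + 1; B=k + 3; C=1.
f must satisfy (k + 1)·f(k+1) − (k + 2)·f(k) = 1.
d = 1 from the (1,1,0) case.
Coefficient equations give f(k) = k.
Certificate R = B(k−1)f/C = k*(k + 2) gives s_k = 6*k/(k + 1).
Check: Δs_k = 6/(k**2 + 3*k + 2). ✓

Yes. s_k = 6*k/(k + 1).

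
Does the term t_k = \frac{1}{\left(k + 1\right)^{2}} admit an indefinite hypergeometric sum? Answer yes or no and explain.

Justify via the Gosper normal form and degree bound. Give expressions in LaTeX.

No — key equation has no polynomial f.

The ratio is (k + 1)**2/(k + 2)**2.
Gosper form: A/B · C(k+1)/C(k) with A=k**2 + 2*k + 1, B=k**2 + 4*k + 4, C=1.
Need (k**2 + 2*k + 1)·f(k+1) − (k**2 + 2*k + 1)·f(k) = 1.
d = 0 from the (2,2,0) case.
Generic f = c0 gives residual -1; -1 = 0 cannot hold, so t_k is not Gosper-summable.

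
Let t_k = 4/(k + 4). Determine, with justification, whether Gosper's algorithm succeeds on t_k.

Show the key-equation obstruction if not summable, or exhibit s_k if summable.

Ratio r(k) = (k + 4)/(k + 5).
Normal form (A,B,C) = (k + 4, k + 5, 1).
Solve (k + 4)·f(k+1) − (k + 4)·f(k) = 1.
Degrees (1,1,0) ⇒ d ≤ 0.
Write f(k) = c0. Then LHS − RHS = -1, requiring -1 = 0: contradictory. No certificate.

No. Not Gosper-summable.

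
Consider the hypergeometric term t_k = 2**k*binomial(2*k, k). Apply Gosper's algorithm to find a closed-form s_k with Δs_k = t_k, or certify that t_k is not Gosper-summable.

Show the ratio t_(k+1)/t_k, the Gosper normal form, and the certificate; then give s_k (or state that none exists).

not Gosper-summable; s_k does not exist

The ratio is 4*(2*k + 1)/(k + 1).
So A=8*k + 4 and B=k + 1, with C=1.
Need (8*k + 4)·f(k+1) − (k)·f(k) = 1.
Bound: deg f ≤ -1.
Bound -1 < 0, so the key equation has no polynomial solution.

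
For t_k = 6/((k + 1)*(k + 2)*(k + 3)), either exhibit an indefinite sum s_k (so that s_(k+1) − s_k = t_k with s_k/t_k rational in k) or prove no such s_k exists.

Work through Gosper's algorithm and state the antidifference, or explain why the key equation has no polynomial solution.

Step 1: r(k) = (k + 1)/(k + 4).
Gosper form: A/B · C(k+1)/C(k) with A=k + 1, B=k + 4, C=1.
Need (k + 1)·f(k+1) − (k + 3)·f(k) = 1.
From deg A=1, deg B=1, deg C=0: d=2.
Match coefficients ⇒ f(k) = k*(k + 3)/4.
Get s_k = R·t_k = 3*k*(k + 3)/(2*(k + 1)*(k + 2)) with R(k) = B(k−1)f(k)/C(k) = k*(k + 3)**2/4.
s_(k+1) − s_k = 6/(k**3 + 6*k**2 + 11*k + 6) = t_k.

s_k = 3*k*(k + 3)/(2*(k + 1)*(k + 2))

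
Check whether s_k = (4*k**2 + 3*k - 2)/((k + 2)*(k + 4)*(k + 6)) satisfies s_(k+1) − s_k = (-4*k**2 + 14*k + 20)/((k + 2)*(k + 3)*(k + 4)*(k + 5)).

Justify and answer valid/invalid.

s_(k+1) = (3*k + 4*(k + 1)**2 + 1)/((k + 3)*(k + 5)*(k + 7))
s_(k+1) − s_k = (-4*k**4 - 14*k**3 + 133*k**2 + 575*k + 450)/(k**6 + 27*k**5 + 295*k**4 + 1665*k**3 + 5104*k**2 + 8028*k + 5040)
(s_(k+1) − s_k) − t_k = 3*(8*k**3 + 33*k**2 - 91*k - 130)/(k**6 + 27*k**5 + 295*k**4 + 1665*k**3 + 5104*k**2 + 8028*k + 5040)

Invalid: residual 3*(8*k**3 + 33*k**2 - 91*k - 130)/(k**6 + 27*k**5 + 295*k**4 + 1665*k**3 + 5104*k**2 + 8028*k + 5040) ≠ 0.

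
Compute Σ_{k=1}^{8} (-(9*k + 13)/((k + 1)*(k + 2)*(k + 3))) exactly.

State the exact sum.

r(k) = (k + 1)*(9*k + 22)/((k + 4)*(9*k + 13)) after simplifying.
Factor: A=k + 1; B=k + 4; C=k + 13/9.
Set up (k + 1)·f(k+1) − (k + 3)·f(k) − (k + 13/9) = 0.
Degrees (1,1,1) ⇒ d ≤ 2.
Solving with deg f ≤ 2: f(k) = k*(11*k + 15)/18.
So s_k = (B(k−1)f/C)·t_k = (k*(k + 3)*(11*k + 15)/(2*(9*k + 13)))·t_k = k*(-11*k - 15)/(2*(k + 1)*(k + 2)).
Verify: (-9*k - 13)/(k**3 + 6*k**2 + 11*k + 6) matches t_k.
Sum = s_(9) − s_(1); s_(9) = -513/110, s_(1) = -13/6 ⇒ -412/165.

Σ = -412/165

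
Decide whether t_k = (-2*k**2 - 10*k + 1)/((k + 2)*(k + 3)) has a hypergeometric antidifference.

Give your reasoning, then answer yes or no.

r(k) = (k + 2)*(10*k + 2*(k + 1)**2 + 9)/((k + 4)*(2*k**2 + 10*k - 1)) after simplifying.
Take A(k)=k + 2, B(k)=k + 4, C(k)=k**2 + 5*k - 1/2.
Set up (k + 2)·f(k+1) − (k + 3)·f(k) − (k**2 + 5*k - 1/2) = 0.
From deg A=1, deg B=1, deg C=2: d=2.
Solve for f: f(k) = k*(4*k - 5)/4 (degree 2 ≤ 2).
So s_k = (B(k−1)f/C)·t_k = (k*(k + 3)*(4*k - 5)/(2*(2*k**2 + 10*k - 1)))·t_k = k*(5 - 4*k)/(2*(k + 2)).
Verify: (-2*k**2 - 10*k + 1)/(k**2 + 5*k + 6) matches t_k.

Yes. s_k = k*(5 - 4*k)/(2*(k + 2)).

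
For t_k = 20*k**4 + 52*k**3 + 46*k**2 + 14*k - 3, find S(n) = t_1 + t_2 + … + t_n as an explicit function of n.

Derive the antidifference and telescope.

Ratio r(k) = (20*k**4 + 132*k**3 + 322*k**2 + 342*k + 129)/(20*k**4 + 52*k**3 + 46*k**2 + 14*k - 3).
Gosper form: A/B · C(k+1)/C(k) with A=1, B=1, C=k**4 + 13*k**3/5 + 23*k**2/10 + 7*k/10 - 3/20.
Solve (1)·f(k+1) − (1)·f(k) = k**4 + 13*k**3/5 + 23*k**2/10 + 7*k/10 - 3/20.
Bound: deg f ≤ 5.
Solving with deg f ≤ 5: f(k) = k*(4*k**4 + 3*k**3 - 4*k**2 - 3*k - 3)/20.
Get s_k = R·t_k = k*(4*k**4 + 3*k**3 - 4*k**2 - 3*k - 3) with R(k) = B(k−1)f(k)/C(k) = k*(4*k**4 + 3*k**3 - 4*k**2 - 3*k - 3)/(20*k**4 + 52*k**3 + 46*k**2 + 14*k - 3).
s_(k+1) − s_k = 20*k**4 + 52*k**3 + 46*k**2 + 14*k - 3 = t_k.
Telescope: S(n) = s_(n+1) − s_(1) = 4*n**5 + 23*n**4 + 48*n**3 + 43*n**2 + 11*n - 3 − (-3) = n*(4*n**4 + 23*n**3 + 48*n**2 + 43*n + 11).

S(n) = n*(4*n**4 + 23*n**3 + 48*n**2 + 43*n + 11)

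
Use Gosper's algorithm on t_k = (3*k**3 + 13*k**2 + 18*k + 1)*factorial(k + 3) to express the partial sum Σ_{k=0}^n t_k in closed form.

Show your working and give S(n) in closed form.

Compute t_(k+1)/t_k: get (3*k**4 + 34*k**3 + 141*k**2 + 247*k + 140)/(3*k**3 + 13*k**2 + 18*k + 1).
Factor: A=k + 4; B=1; C=k**3 + 13*k**2/3 + 6*k + 1/3.
Solve (k + 4)·f(k+1) − (1)·f(k) = k**3 + 13*k**2/3 + 6*k + 1/3.
d = 2 from the (1,0,3) case.
Solving with deg f ≤ 2: f(k) = (k - 1)*(3*k + 1)/3.
R(k) = B(k−1)·f(k)/C(k) = (k - 1)*(3*k + 1)/(3*k**3 + 13*k**2 + 18*k + 1); s_k = R·t_k = (k - 1)*(3*k + 1)*factorial(k + 3).
Verify: (3*k**3 + 13*k**2 + 18*k + 1)*factorial(k + 3) matches t_k.
Σ_(k=0)^n t_k = s_(n+1) − s_(0) = (n*(3*n + 4)*factorial(n + 4)) − (-6), i.e. 3*n**2*factorial(n + 4) + 4*n*factorial(n + 4) + 6.

S(n) = 3*n**2*factorial(n + 4) + 4*n*factorial(n + 4) + 6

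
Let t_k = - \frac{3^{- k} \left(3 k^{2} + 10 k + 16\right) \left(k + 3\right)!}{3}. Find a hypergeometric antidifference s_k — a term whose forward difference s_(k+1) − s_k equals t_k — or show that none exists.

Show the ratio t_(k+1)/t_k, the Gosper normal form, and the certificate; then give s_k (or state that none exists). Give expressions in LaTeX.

The ratio is (k + 4)*(10*k + 3*(k + 1)**2 + 26)/(3*(3*k**2 + 10*k + 16)).
Factor: A=k/3 + 4/3; B=1; C=k**2 + 10*k/3 + 16/3.
Need (k/3 + 4/3)·f(k+1) − (1)·f(k) = k**2 + 10*k/3 + 16/3.
Bound: deg f ≤ 1.
Coefficient equations give f(k) = 3*k + 4.
R(k) = B(k−1)·f(k)/C(k) = 3*(3*k + 4)/(3*k**2 + 10*k + 16); s_k = R·t_k = -(3*k + 4)*factorial(k + 3)/3**k.
Verify: -(3*k**2 + 10*k + 16)*factorial(k + 3)/(3*3**k) matches t_k.

s_k = - 3^{- k} \left(3 k + 4\right) \left(k + 3\right)!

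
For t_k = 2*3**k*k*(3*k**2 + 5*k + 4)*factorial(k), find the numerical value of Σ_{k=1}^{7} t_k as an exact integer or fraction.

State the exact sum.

Σ = 29628426240

Compute t_(k+1)/t_k: get (k + 1)**2*(15*k + 9*(k + 1)**2 + 27)/(k*(3*k**2 + 5*k + 4)).
A = 3*k + 3, B = 1, C = k**3 + 5*k**2/3 + 4*k/3.
Set up (3*k + 3)·f(k+1) − (1)·f(k) − (k**3 + 5*k**2/3 + 4*k/3) = 0.
deg f ≤ 2 (via 1,0,3).
Match coefficients ⇒ f(k) = k*(k - 1)/3.
Get s_k = R·t_k = 2*3**k*k*(k - 1)*factorial(k) with R(k) = B(k−1)f(k)/C(k) = (k - 1)/(3*k**2 + 5*k + 4).
Verify: 2*3**k*k*(3*k**2 + 5*k + 4)*factorial(k) matches t_k.
Evaluate s at k=8 and k=1: 29628426240 and 0; difference 29628426240.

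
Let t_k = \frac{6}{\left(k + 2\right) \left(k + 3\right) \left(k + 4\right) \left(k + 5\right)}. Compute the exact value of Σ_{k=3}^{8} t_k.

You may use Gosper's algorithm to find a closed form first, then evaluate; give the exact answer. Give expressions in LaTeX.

t_(k+1)/t_k = (k + 2)/(k + 6).
So A=k + 2 and B=k + 6, with C=1.
Need (k + 2)·f(k+1) − (k + 5)·f(k) = 1.
Degrees (1,1,0) ⇒ d ≤ 3.
Coefficient equations give f(k) = k*(k**2 + 9*k + 26)/72.
So s_k = (B(k−1)f/C)·t_k = (k*(k + 5)*(k**2 + 9*k + 26)/72)·t_k = k*(k**2 + 9*k + 26)/(12*(k + 2)*(k + 3)*(k + 4)).
Verify: 6/(k**4 + 14*k**3 + 71*k**2 + 154*k + 120) matches t_k.
Evaluate s at k=9 and k=3: 47/572 and 31/420; difference 251/30030.

Σ = 251/30030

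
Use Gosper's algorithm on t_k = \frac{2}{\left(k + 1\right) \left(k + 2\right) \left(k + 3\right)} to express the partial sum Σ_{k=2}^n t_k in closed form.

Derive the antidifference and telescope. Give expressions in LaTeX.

t_(k+1)/t_k = (k + 1)/(k + 4).
A = k + 1, B = k + 4, C = 1.
Key eq: (k + 1)·f(k+1) = (k + 3)·f(k) + (1).
From deg A=1, deg B=1, deg C=0: d=2.
Solving with deg f ≤ 2: f(k) = k*(k + 3)/4.
So s_k = (B(k−1)f/C)·t_k = (k*(k + 3)**2/4)·t_k = k*(k + 3)/(2*(k + 1)*(k + 2)).
s_(k+1) − s_k = 2/(k**3 + 6*k**2 + 11*k + 6) = t_k.
Σ_(k=2)^n t_k = s_(n+1) − s_(2) = ((n**2 + 5*n + 4)/(2*(n**2 + 5*n + 6))) − (5/12), i.e. (n**2 + 5*n - 6)/(12*(n**2 + 5*n + 6)).

S(n) = \frac{n^{2} + 5 n - 6}{12 \left(n^{2} + 5 n + 6\right)}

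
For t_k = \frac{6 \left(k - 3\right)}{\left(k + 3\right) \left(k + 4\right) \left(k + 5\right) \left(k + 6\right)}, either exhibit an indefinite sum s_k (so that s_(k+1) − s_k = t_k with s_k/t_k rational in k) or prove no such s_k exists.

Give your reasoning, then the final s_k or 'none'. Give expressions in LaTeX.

Ratio r(k) = (k - 2)*(k + 3)/((k - 3)*(k + 7)).
Normal form (A,B,C) = (k + 3, k + 7, k - 3).
Need (k + 3)·f(k+1) − (k + 6)·f(k) = k - 3.
deg f ≤ 3 (via 1,1,1).
Match coefficients ⇒ f(k) = -k*(k**2 + 12*k + 107)/120.
Certificate R = B(k−1)f/C = -k*(k + 6)*(k**2 + 12*k + 107)/(120*(k - 3)) gives s_k = k*(-k**2 - 12*k - 107)/(20*(k + 3)*(k + 4)*(k + 5)).
Verify: 6*(k - 3)/(k**4 + 18*k**3 + 119*k**2 + 342*k + 360) matches t_k.

s_k = \frac{k \left(- k^{2} - 12 k - 107\right)}{20 \left(k + 3\right) \left(k + 4\right) \left(k + 5\right)}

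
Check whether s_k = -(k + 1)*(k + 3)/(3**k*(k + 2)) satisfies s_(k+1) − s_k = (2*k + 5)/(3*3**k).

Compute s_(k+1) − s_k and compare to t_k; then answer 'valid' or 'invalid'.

s_(k+1) = -(k + 2)*(k + 4)/(3*3**k*(k + 3))
s_(k+1) − s_k = (2*k**3 + 13*k**2 + 25*k + 11)/(3*3**k*(k**2 + 5*k + 6))
(s_(k+1) − s_k) − t_k = (-2*k**2 - 12*k - 19)/(3*3**k*(k**2 + 5*k + 6))

Invalid: residual (-2*k**2 - 12*k - 19)/(3*3**k*(k**2 + 5*k + 6)) ≠ 0.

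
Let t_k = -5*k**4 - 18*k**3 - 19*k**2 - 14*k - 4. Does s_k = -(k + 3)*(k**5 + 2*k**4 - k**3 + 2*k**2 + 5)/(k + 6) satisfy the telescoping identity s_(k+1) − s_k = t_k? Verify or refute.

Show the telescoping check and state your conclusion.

s_(k+1) = -(k + 4)*((k + 1)**5 + 2*(k + 1)**4 - (k + 1)**3 + 2*(k + 1)**2 + 5)/(k + 7)
s_(k+1) − s_k = (-5*k**6 - 71*k**5 - 325*k**4 - 633*k**3 - 606*k**2 - 376*k - 111)/(k**2 + 13*k + 42)
(s_(k+1) − s_k) − t_k = 3*(4*k**5 + 46*k**4 + 128*k**3 + 126*k**2 + 88*k + 19)/(k**2 + 13*k + 42)

Invalid: residual 3*(4*k**5 + 46*k**4 + 128*k**3 + 126*k**2 + 88*k + 19)/(k**2 + 13*k + 42) ≠ 0.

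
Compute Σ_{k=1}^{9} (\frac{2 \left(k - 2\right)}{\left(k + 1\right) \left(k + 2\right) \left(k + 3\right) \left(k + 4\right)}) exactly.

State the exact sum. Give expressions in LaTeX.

t_(k+1)/t_k = (k - 1)*(k + 1)/((k - 2)*(k + 5)).
Normal form (A,B,C) = (k + 1, k + 5, k - 2).
Need (k + 1)·f(k+1) − (k + 4)·f(k) = k - 2.
Bound: deg f ≤ 3.
Solve for f: f(k) = -k*(k**2 + 6*k + 17)/12 (degree 3 ≤ 3).
Certificate R = B(k−1)f/C = -k*(k + 4)*(k**2 + 6*k + 17)/(12*(k - 2)) gives s_k = k*(-k**2 - 6*k - 17)/(6*(k + 1)*(k + 2)*(k + 3)).
Verify: 2*(k - 2)/(k**4 + 10*k**3 + 35*k**2 + 50*k + 24) matches t_k.
Evaluate s at k=10 and k=1: -295/1716 and -1/6; difference -3/572.

Σ = -3/572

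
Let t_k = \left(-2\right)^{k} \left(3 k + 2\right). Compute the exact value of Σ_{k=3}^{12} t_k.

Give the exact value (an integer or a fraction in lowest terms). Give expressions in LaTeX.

r(k) = 2*(-3*k - 5)/(3*k + 2) after simplifying.
So A=-2 and B=1, with C=k + 2/3.
Need (-2)·f(k+1) − (1)·f(k) = k + 2/3.
d = 1 from the (0,0,1) case.
Coefficient equations give f(k) = -k/3.
So s_k = (B(k−1)f/C)·t_k = (-k/(3*k + 2))·t_k = -(-2)**k*k.
s_(k+1) − s_k = (-2)**k*(3*k + 2) = t_k.
Telescoping: Σ = s_(13) − s_(3) = 106496 − (24) = 106472.

Σ = 106472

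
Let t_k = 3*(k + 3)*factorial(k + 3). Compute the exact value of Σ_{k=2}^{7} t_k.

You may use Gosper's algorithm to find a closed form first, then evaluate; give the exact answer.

The ratio is (k + 4)**2/(k + 3).
So A=k + 4 and B=1, with C=k + 3.
f must satisfy (k + 4)·f(k+1) − (1)·f(k) = k + 3.
Bound: deg f ≤ 0.
Coefficient equations give f(k) = 1.
Then R = B(k−1)f/C = 1/(k + 3), so s_k = R(k)·t_k = 3*factorial(k + 3).
s_(k+1) − s_k = 3*(k + 3)*factorial(k + 3) = t_k.
Sum = s_(8) − s_(2); s_(8) = 119750400, s_(2) = 360 ⇒ 119750040.

Σ = 119750040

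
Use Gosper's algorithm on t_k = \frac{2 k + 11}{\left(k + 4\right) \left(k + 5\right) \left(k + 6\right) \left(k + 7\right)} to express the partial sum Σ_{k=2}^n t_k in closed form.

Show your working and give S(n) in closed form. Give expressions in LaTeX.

r(k) = (k + 4)*(2*k + 13)/((k + 8)*(2*k + 11)) after simplifying.
So A=k + 4 and B=k + 8, with C=k + 11/2.
f must satisfy (k + 4)·f(k+1) − (k + 7)·f(k) = k + 11/2.
Bound: deg f ≤ 3.
Match coefficients ⇒ f(k) = k*(k + 5)*(k + 10)/48.
Then R = B(k−1)f/C = k*(k + 5)*(k + 7)*(k + 10)/(24*(2*k + 11)), so s_k = R(k)·t_k = k*(k + 10)/(24*(k**2 + 10*k + 24)).
s_(k+1) − s_k = (2*k + 11)/(k**4 + 22*k**3 + 179*k**2 + 638*k + 840) = t_k.
Σ_(k=2)^n t_k = s_(n+1) − s_(2) = ((n**2 + 12*n + 11)/(24*(n**2 + 12*n + 35))) − (1/48), i.e. (n**2 + 12*n - 13)/(48*(n**2 + 12*n + 35)).

S(n) = \frac{n^{2} + 12 n - 13}{48 \left(n^{2} + 12 n + 35\right)}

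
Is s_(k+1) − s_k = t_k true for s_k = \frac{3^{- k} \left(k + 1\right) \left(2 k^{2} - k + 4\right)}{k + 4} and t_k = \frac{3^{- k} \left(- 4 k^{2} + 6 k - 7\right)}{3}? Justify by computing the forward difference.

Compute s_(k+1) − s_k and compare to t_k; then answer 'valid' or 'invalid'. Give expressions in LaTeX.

s_(k+1) = (k + 2)*(-k + 2*(k + 1)**2 + 3)/(3*3**k*(k + 5))
s_(k+1) − s_k = (-4*k**4 - 18*k**3 + 15*k**2 - 3*k - 20)/(3*3**k*(k**2 + 9*k + 20))
(s_(k+1) − s_k) − t_k = 4*(k**3 + 4*k**2 - 5*k + 10)/(3**k*(k**2 + 9*k + 20))

Invalid: residual \frac{4 \cdot 3^{- k} \left(k^{3} + 4 k^{2} - 5 k + 10\right)}{k^{2} + 9 k + 20} ≠ 0.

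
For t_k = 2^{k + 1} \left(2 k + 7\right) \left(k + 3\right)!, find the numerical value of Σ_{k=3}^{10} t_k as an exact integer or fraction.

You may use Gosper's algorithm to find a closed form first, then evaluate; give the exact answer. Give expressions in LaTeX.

t_(k+1)/t_k = 2*(k + 4)*(2*k + 9)/(2*k + 7).
Take A(k)=2*k + 8, B(k)=1, C(k)=k + 7/2.
Set up (2*k + 8)·f(k+1) − (1)·f(k) − (k + 7/2) = 0.
Bound: deg f ≤ 0.
Solve for f: f(k) = 1/2 (degree 0 ≤ 0).
Certificate R = B(k−1)f/C = 1/(2*k + 7) gives s_k = 2**(k + 1)*factorial(k + 3).
Check: Δs_k = 2**(k + 1)*(2*k + 7)*factorial(k + 3). ✓
Telescoping: Σ = s_(11) − s_(3) = 357082280755200 − (11520) = 357082280743680.

Σ = 357082280743680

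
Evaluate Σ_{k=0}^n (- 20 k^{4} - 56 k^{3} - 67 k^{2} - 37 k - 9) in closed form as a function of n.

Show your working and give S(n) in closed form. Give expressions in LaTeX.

S(n) = - 4 n^{5} - 24 n^{4} - 57 n^{3} - 66 n^{2} - 38 n - 9

Ratio r(k) = (20*k**4 + 136*k**3 + 355*k**2 + 419*k + 189)/(20*k**4 + 56*k**3 + 67*k**2 + 37*k + 9).
Factor: A=1; B=1; C=k**4 + 14*k**3/5 + 67*k**2/20 + 37*k/20 + 9/20.
Solve (1)·f(k+1) − (1)·f(k) = k**4 + 14*k**3/5 + 67*k**2/20 + 37*k/20 + 9/20.
deg f ≤ 5 (via 0,0,4).
Coefficient equations give f(k) = k*(4*k**4 + 4*k**3 + k**2 - k + 1)/20.
R(k) = B(k−1)·f(k)/C(k) = k*(4*k**4 + 4*k**3 + k**2 - k + 1)/(20*k**4 + 56*k**3 + 67*k**2 + 37*k + 9); s_k = R·t_k = k*(-4*k**4 - 4*k**3 - k**2 + k - 1).
s_(k+1) − s_k = -20*k**4 - 56*k**3 - 67*k**2 - 37*k - 9 = t_k.
Σ_(k=0)^n t_k = s_(n+1) − s_(0) = (-4*n**5 - 24*n**4 - 57*n**3 - 66*n**2 - 38*n - 9) − (0), i.e. -4*n**5 - 24*n**4 - 57*n**3 - 66*n**2 - 38*n - 9.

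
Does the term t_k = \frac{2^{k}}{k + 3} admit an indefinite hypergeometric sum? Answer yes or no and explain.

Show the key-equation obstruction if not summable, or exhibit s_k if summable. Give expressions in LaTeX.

The ratio is 2*(k + 3)/(k + 4).
Normal form (A,B,C) = (2*k + 6, k + 4, 1).
Set up (2*k + 6)·f(k+1) − (k + 3)·f(k) − (1) = 0.
d = -1 from the (1,1,0) case.
Bound -1 < 0, so the key equation has no polynomial solution.

No — negative degree bound, so no certificate f.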